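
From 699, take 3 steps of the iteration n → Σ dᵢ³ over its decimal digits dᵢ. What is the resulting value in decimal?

699 → 1674
1674 → 624
624 → 288

288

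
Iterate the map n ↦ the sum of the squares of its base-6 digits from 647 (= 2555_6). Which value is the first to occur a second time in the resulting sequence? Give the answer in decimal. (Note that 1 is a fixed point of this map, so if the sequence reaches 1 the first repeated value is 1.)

647 = (2,5,5,5)_6 → 2² + 5² + 5² + 5² = 4 + 25 + 25 + 25 = 79
79 = (2,1,1)_6 → 2² + 1² + 1² = 4 + 1 + 1 = 6
6 = (1,0)_6 → 1² + 0² = 1 + 0 = 1  — reached the fixed point 1.
1 → 1, so 1 is the first repeated value.

1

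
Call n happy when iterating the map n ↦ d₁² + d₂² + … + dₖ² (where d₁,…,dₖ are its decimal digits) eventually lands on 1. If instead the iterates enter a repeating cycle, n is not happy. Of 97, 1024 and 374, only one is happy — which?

97

97: 97 → 130 → 10 → 1  — reaches 1 (happy)
1024: 1024 → 21 → 5 → 25 → 29 → 85 → 89 → 145 → 42 → 20 → 4 → 16 → 37 → 58 → 89  — repeats 89 (not happy)
374: 374 → 74 → 65 → 61 → 37 → 58 → 89 → 145 → 42 → 20 → 4 → 16 → 37  — repeats 37 (not happy)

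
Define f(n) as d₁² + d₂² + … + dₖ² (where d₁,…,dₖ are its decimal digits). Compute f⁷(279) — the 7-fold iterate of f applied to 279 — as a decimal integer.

279 → 2² + 7² + 9² = 4 + 49 + 81 = 134
134 → 1² + 3² + 4² = 1 + 9 + 16 = 26
26 → 2² + 6² = 4 + 36 = 40
40 → 4² + 0² = 16 + 0 = 16
16 → 1² + 6² = 1 + 36 = 37
37 → 3² + 7² = 9 + 49 = 58
58 → 5² + 8² = 25 + 64 = 89

89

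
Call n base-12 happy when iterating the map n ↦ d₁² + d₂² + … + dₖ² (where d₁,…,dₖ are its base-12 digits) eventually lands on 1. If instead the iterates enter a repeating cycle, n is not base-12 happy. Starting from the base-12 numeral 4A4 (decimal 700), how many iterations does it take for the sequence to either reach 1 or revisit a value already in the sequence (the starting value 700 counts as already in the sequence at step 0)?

700 = (4,10,4)_12 → 132
132 = (11,0)_12 → 121
121 = (10,1)_12 → 101
101 = (8,5)_12 → 89
89 = (7,5)_12 → 74
74 = (6,2)_12 → 40
40 = (3,4)_12 → 25
25 = (2,1)_12 → 5
5 = (5)_12 → 25  — 25 repeats.
That took 9 steps.

9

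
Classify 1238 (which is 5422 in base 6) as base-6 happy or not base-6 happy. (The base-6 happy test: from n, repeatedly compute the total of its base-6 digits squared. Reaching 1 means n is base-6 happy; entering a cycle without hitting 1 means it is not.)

1238 = (5,4,2,2)_6 → 5² + 4² + 2² + 2² = 49
49 = (1,2,1)_6 → 1² + 2² + 1² = 6
6 = (1,0)_6 → 1² + 0² = 1  — reached 1.

base-6 happy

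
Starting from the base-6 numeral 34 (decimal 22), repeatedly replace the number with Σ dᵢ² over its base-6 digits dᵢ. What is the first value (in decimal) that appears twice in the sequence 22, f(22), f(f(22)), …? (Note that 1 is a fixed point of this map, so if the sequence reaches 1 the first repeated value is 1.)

25

22 = (3,4)_6 → 3² + 4² = 25
25 = (4,1)_6 → 4² + 1² = 17
17 = (2,5)_6 → 2² + 5² = 29
29 = (4,5)_6 → 4² + 5² = 41
41 = (1,0,5)_6 → 1² + 0² + 5² = 26
26 = (4,2)_6 → 4² + 2² = 20
20 = (3,2)_6 → 3² + 2² = 13
13 = (2,1)_6 → 2² + 1² = 5
5 = (5)_6 → 5² = 25  — 25 already appeared earlier.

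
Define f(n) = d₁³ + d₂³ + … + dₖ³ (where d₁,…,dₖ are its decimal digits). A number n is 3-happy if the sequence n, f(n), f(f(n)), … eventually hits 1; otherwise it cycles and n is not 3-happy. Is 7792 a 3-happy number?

7792 → 1423
1423 → 100
100 → 1  — reached 1.

3-happy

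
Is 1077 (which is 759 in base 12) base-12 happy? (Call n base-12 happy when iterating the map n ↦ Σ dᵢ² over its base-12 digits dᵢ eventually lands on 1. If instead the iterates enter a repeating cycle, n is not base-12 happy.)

1077 = (7,5,9)_12 → 7² + 5² + 9² = 49 + 25 + 81 = 155
155 = (1,0,11)_12 → 1² + 0² + 11² = 1 + 0 + 121 = 122
122 = (10,2)_12 → 10² + 2² = 100 + 4 = 104
104 = (8,8)_12 → 8² + 8² = 64 + 64 = 128
128 = (10,8)_12 → 10² + 8² = 100 + 64 = 164
164 = (1,1,8)_12 → 1² + 1² + 8² = 1 + 1 + 64 = 66
66 = (5,6)_12 → 5² + 6² = 25 + 36 = 61
61 = (5,1)_12 → 5² + 1² = 25 + 1 = 26
26 = (2,2)_12 → 2² + 2² = 4 + 4 = 8
8 = (8)_12 → 8² = 64
64 = (5,4)_12 → 5² + 4² = 25 + 16 = 41
41 = (3,5)_12 → 3² + 5² = 9 + 25 = 34
34 = (2,10)_12 → 2² + 10² = 4 + 100 = 104  — 104 already seen; the sequence cycles without reaching 1.

not base-12 happy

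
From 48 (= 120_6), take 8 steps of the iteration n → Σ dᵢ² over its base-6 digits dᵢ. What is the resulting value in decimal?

13

48 = (1,2,0)_6 → 1² + 2² + 0² = 1 + 4 + 0 = 5
5 = (5)_6 → 5² = 25
25 = (4,1)_6 → 4² + 1² = 16 + 1 = 17
17 = (2,5)_6 → 2² + 5² = 4 + 25 = 29
29 = (4,5)_6 → 4² + 5² = 16 + 25 = 41
41 = (1,0,5)_6 → 1² + 0² + 5² = 1 + 0 + 25 = 26
26 = (4,2)_6 → 4² + 2² = 16 + 4 = 20
20 = (3,2)_6 → 3² + 2² = 9 + 4 = 13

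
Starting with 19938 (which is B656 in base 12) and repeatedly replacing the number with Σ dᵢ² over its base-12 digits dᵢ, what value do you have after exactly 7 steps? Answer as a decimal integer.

19938 = (11,6,5,6)_12 → 11² + 6² + 5² + 6² = 218
218 = (1,6,2)_12 → 1² + 6² + 2² = 41
41 = (3,5)_12 → 3² + 5² = 34
34 = (2,10)_12 → 2² + 10² = 104
104 = (8,8)_12 → 8² + 8² = 128
128 = (10,8)_12 → 10² + 8² = 164
164 = (1,1,8)_12 → 1² + 1² + 8² = 66

66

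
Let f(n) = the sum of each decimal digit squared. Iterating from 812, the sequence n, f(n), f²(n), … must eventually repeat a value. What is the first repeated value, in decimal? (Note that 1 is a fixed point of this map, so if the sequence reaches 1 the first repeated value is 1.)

812 → 69
69 → 117
117 → 51
51 → 26
26 → 40
40 → 16
16 → 37
37 → 58
58 → 89
89 → 145
145 → 42
42 → 20
20 → 4
4 → 16  — 16 already appeared earlier.

16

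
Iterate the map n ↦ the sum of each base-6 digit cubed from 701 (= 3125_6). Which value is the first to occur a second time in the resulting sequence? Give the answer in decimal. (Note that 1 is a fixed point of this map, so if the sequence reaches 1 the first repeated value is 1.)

1

701 = (3,1,2,5)_6 → 3³ + 1³ + 2³ + 5³ = 27 + 1 + 8 + 125 = 161
161 = (4,2,5)_6 → 4³ + 2³ + 5³ = 64 + 8 + 125 = 197
197 = (5,2,5)_6 → 5³ + 2³ + 5³ = 125 + 8 + 125 = 258
258 = (1,1,1,0)_6 → 1³ + 1³ + 1³ + 0³ = 1 + 1 + 1 + 0 = 3
3 = (3)_6 → 3³ = 27
27 = (4,3)_6 → 4³ + 3³ = 64 + 27 = 91
91 = (2,3,1)_6 → 2³ + 3³ + 1³ = 8 + 27 + 1 = 36
36 = (1,0,0)_6 → 1³ + 0³ + 0³ = 1 + 0 + 0 = 1  — reached the fixed point 1.
1 → 1, so 1 is the first repeated value.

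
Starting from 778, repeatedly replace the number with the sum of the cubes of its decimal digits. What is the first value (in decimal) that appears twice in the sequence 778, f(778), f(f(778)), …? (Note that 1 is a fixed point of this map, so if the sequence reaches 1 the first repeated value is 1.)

1

778 → 7³ + 7³ + 8³ = 1198
1198 → 1³ + 1³ + 9³ + 8³ = 1243
1243 → 1³ + 2³ + 4³ + 3³ = 100
100 → 1³ + 0³ + 0³ = 1  — reached the fixed point 1.
1 → 1, so 1 is the first repeated value.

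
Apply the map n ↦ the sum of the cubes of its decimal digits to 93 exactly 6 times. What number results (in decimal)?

153

93 → 9³ + 3³ = 756
756 → 7³ + 5³ + 6³ = 684
684 → 6³ + 8³ + 4³ = 792
792 → 7³ + 9³ + 2³ = 1080
1080 → 1³ + 0³ + 8³ + 0³ = 513
513 → 5³ + 1³ + 3³ = 153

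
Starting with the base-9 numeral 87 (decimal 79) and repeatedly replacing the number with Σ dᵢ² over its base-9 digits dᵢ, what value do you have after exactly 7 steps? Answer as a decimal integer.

65

79 = (8,7)_9 → 8² + 7² = 113
113 = (1,3,5)_9 → 1² + 3² + 5² = 35
35 = (3,8)_9 → 3² + 8² = 73
73 = (8,1)_9 → 8² + 1² = 65
65 = (7,2)_9 → 7² + 2² = 53
53 = (5,8)_9 → 5² + 8² = 89
89 = (1,0,8)_9 → 1² + 0² + 8² = 65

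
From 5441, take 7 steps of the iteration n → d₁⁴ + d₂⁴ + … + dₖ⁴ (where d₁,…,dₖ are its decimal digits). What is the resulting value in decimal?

4514

5441 → 5⁴ + 4⁴ + 4⁴ + 1⁴ = 625 + 256 + 256 + 1 = 1138
1138 → 1⁴ + 1⁴ + 3⁴ + 8⁴ = 1 + 1 + 81 + 4096 = 4179
4179 → 4⁴ + 1⁴ + 7⁴ + 9⁴ = 256 + 1 + 2401 + 6561 = 9219
9219 → 9⁴ + 2⁴ + 1⁴ + 9⁴ = 6561 + 16 + 1 + 6561 = 13139
13139 → 1⁴ + 3⁴ + 1⁴ + 3⁴ + 9⁴ = 1 + 81 + 1 + 81 + 6561 = 6725
6725 → 6⁴ + 7⁴ + 2⁴ + 5⁴ = 1296 + 2401 + 16 + 625 = 4338
4338 → 4⁴ + 3⁴ + 3⁴ + 8⁴ = 256 + 81 + 81 + 4096 = 4514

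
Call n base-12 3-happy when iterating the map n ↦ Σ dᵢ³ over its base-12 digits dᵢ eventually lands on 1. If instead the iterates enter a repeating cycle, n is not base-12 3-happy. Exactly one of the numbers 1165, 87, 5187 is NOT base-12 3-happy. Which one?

1165

1165: 1165 → 514 → 1243 → 1198 → 1539 → 1539  — repeats 1539 (not base-12 3-happy)
87: 87 → 370 → 1224 → 728 → 637 → 190 → 1028 → 856 → 1520 → 1728 → 1  — reaches 1 (base-12 3-happy)
5187: 5187 → 54 → 280 → 1396 → 1305 → 1458 → 1217 → 762 → 368 → 736 → 190 → 1028 → 856 → 1520 → 1728 → 1  — reaches 1 (base-12 3-happy)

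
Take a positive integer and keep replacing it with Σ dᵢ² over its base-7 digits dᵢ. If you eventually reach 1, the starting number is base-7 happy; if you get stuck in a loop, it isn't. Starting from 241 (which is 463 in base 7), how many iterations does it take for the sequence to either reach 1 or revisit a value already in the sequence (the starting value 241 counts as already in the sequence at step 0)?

4

241 = (4,6,3)_7 → 4² + 6² + 3² = 61
61 = (1,1,5)_7 → 1² + 1² + 5² = 27
27 = (3,6)_7 → 3² + 6² = 45
45 = (6,3)_7 → 6² + 3² = 45  — 45 repeats.
That took 4 steps.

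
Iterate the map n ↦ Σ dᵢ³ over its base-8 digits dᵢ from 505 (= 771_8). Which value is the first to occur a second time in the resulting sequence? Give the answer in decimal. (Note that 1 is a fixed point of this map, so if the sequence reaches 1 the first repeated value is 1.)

559

505 = (7,7,1)_8 → 7³ + 7³ + 1³ = 687
687 = (1,2,5,7)_8 → 1³ + 2³ + 5³ + 7³ = 477
477 = (7,3,5)_8 → 7³ + 3³ + 5³ = 495
495 = (7,5,7)_8 → 7³ + 5³ + 7³ = 811
811 = (1,4,5,3)_8 → 1³ + 4³ + 5³ + 3³ = 217
217 = (3,3,1)_8 → 3³ + 3³ + 1³ = 55
55 = (6,7)_8 → 6³ + 7³ = 559
559 = (1,0,5,7)_8 → 1³ + 0³ + 5³ + 7³ = 469
469 = (7,2,5)_8 → 7³ + 2³ + 5³ = 476
476 = (7,3,4)_8 → 7³ + 3³ + 4³ = 434
434 = (6,6,2)_8 → 6³ + 6³ + 2³ = 440
440 = (6,7,0)_8 → 6³ + 7³ + 0³ = 559  — 559 already appeared earlier.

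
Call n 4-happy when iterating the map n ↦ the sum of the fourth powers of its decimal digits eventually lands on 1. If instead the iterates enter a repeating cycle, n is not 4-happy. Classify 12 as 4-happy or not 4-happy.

not 4-happy

12 → 1⁴ + 2⁴ = 17
17 → 1⁴ + 7⁴ = 2402
2402 → 2⁴ + 4⁴ + 0⁴ + 2⁴ = 288
288 → 2⁴ + 8⁴ + 8⁴ = 8208
8208 → 8⁴ + 2⁴ + 0⁴ + 8⁴ = 8208  — 8208 already seen; the sequence cycles without reaching 1.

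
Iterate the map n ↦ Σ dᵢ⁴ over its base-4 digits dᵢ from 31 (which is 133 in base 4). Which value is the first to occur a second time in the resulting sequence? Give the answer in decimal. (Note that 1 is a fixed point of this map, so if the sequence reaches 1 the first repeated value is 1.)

83

31 = (1,3,3)_4 → 1⁴ + 3⁴ + 3⁴ = 163
163 = (2,2,0,3)_4 → 2⁴ + 2⁴ + 0⁴ + 3⁴ = 113
113 = (1,3,0,1)_4 → 1⁴ + 3⁴ + 0⁴ + 1⁴ = 83
83 = (1,1,0,3)_4 → 1⁴ + 1⁴ + 0⁴ + 3⁴ = 83  — 83 already appeared earlier.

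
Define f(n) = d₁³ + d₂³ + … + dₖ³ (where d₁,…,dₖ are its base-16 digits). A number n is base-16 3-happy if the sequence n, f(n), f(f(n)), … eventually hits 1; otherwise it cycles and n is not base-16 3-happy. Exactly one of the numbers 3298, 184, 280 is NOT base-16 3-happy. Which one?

3298: 3298 → 4480 → 514 → 16 → 1  — reaches 1 (base-16 3-happy)
184: 184 → 1843 → 397 → 2710 → 1945 → 1801 → 1072 → 91 → 1456 → 1456  — repeats 1456 (not base-16 3-happy)
280: 280 → 514 → 16 → 1  — reaches 1 (base-16 3-happy)

184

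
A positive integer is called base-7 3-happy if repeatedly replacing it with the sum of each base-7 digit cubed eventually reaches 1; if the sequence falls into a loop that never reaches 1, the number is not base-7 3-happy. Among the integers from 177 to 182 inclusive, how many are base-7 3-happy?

177: 177 → 99 → 9 → 9  — not base-7 3-happy
178: 178 → 118 → 232 → 190 → 244 → 496 → 244  — not base-7 3-happy
179: 179 → 155 → 29 → 65 → 17 → 35 → 125 → 251 → 341 → 557 → 137 → 197 → 65  — not base-7 3-happy
180: 180 → 216 → 288 → 342 → 648 → 282 → 258 → 342  — not base-7 3-happy
181: 181 → 307 → 433 → 343 → 1  — base-7 3-happy
182: 182 → 152 → 152  — not base-7 3-happy
base-7 3-happy: 181

1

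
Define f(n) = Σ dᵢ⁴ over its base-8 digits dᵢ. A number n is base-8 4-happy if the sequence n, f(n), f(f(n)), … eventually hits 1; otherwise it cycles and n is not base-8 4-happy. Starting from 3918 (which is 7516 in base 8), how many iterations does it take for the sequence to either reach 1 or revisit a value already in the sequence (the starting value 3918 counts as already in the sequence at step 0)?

12

3918 = (7,5,1,6)_8 → 7⁴ + 5⁴ + 1⁴ + 6⁴ = 4323
4323 = (1,0,3,4,3)_8 → 1⁴ + 0⁴ + 3⁴ + 4⁴ + 3⁴ = 419
419 = (6,4,3)_8 → 6⁴ + 4⁴ + 3⁴ = 1633
1633 = (3,1,4,1)_8 → 3⁴ + 1⁴ + 4⁴ + 1⁴ = 339
339 = (5,2,3)_8 → 5⁴ + 2⁴ + 3⁴ = 722
722 = (1,3,2,2)_8 → 1⁴ + 3⁴ + 2⁴ + 2⁴ = 114
114 = (1,6,2)_8 → 1⁴ + 6⁴ + 2⁴ = 1313
1313 = (2,4,4,1)_8 → 2⁴ + 4⁴ + 4⁴ + 1⁴ = 529
529 = (1,0,2,1)_8 → 1⁴ + 0⁴ + 2⁴ + 1⁴ = 18
18 = (2,2)_8 → 2⁴ + 2⁴ = 32
32 = (4,0)_8 → 4⁴ + 0⁴ = 256
256 = (4,0,0)_8 → 4⁴ + 0⁴ + 0⁴ = 256  — 256 repeats.
That took 12 steps.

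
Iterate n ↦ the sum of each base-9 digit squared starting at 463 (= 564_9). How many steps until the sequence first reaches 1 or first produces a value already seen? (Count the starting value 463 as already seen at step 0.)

5

463 = (5,6,4)_9 → 5² + 6² + 4² = 77
77 = (8,5)_9 → 8² + 5² = 89
89 = (1,0,8)_9 → 1² + 0² + 8² = 65
65 = (7,2)_9 → 7² + 2² = 53
53 = (5,8)_9 → 5² + 8² = 89  — 89 repeats.
That took 5 steps.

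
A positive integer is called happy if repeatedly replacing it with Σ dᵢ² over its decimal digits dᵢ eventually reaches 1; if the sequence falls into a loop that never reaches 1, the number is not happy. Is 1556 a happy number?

not happy

1556 → 1² + 5² + 5² + 6² = 1 + 25 + 25 + 36 = 87
87 → 8² + 7² = 64 + 49 = 113
113 → 1² + 1² + 3² = 1 + 1 + 9 = 11
11 → 1² + 1² = 1 + 1 = 2
2 → 2² = 4
4 → 4² = 16
16 → 1² + 6² = 1 + 36 = 37
37 → 3² + 7² = 9 + 49 = 58
58 → 5² + 8² = 25 + 64 = 89
89 → 8² + 9² = 64 + 81 = 145
145 → 1² + 4² + 5² = 1 + 16 + 25 = 42
42 → 4² + 2² = 16 + 4 = 20
20 → 2² + 0² = 4 + 0 = 4  — 4 already seen; the sequence cycles without reaching 1.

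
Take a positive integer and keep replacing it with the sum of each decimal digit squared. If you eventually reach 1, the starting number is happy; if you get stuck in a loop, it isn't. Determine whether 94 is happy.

94 → 9² + 4² = 81 + 16 = 97
97 → 9² + 7² = 81 + 49 = 130
130 → 1² + 3² + 0² = 1 + 9 + 0 = 10
10 → 1² + 0² = 1 + 0 = 1  — reached 1.

happy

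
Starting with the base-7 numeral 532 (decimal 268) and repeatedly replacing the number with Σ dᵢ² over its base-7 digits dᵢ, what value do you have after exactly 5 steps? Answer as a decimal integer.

10

268 = (5,3,2)_7 → 5² + 3² + 2² = 25 + 9 + 4 = 38
38 = (5,3)_7 → 5² + 3² = 25 + 9 = 34
34 = (4,6)_7 → 4² + 6² = 16 + 36 = 52
52 = (1,0,3)_7 → 1² + 0² + 3² = 1 + 0 + 9 = 10
10 = (1,3)_7 → 1² + 3² = 1 + 9 = 10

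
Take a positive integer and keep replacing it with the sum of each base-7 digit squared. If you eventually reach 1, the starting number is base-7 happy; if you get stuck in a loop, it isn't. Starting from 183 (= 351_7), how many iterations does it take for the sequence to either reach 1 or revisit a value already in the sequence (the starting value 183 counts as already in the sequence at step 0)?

183 = (3,5,1)_7 → 3² + 5² + 1² = 9 + 25 + 1 = 35
35 = (5,0)_7 → 5² + 0² = 25 + 0 = 25
25 = (3,4)_7 → 3² + 4² = 9 + 16 = 25  — 25 repeats.
That took 3 steps.

3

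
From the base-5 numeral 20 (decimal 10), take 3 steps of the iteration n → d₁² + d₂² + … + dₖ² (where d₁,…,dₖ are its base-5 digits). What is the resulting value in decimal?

10

10 = (2,0)_5 → 2² + 0² = 4
4 = (4)_5 → 4² = 16
16 = (3,1)_5 → 3² + 1² = 10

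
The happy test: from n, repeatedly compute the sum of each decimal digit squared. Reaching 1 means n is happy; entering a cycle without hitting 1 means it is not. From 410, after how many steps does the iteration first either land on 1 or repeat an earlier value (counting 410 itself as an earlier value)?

410 → 4² + 1² + 0² = 16 + 1 + 0 = 17
17 → 1² + 7² = 1 + 49 = 50
50 → 5² + 0² = 25 + 0 = 25
25 → 2² + 5² = 4 + 25 = 29
29 → 2² + 9² = 4 + 81 = 85
85 → 8² + 5² = 64 + 25 = 89
89 → 8² + 9² = 64 + 81 = 145
145 → 1² + 4² + 5² = 1 + 16 + 25 = 42
42 → 4² + 2² = 16 + 4 = 20
20 → 2² + 0² = 4 + 0 = 4
4 → 4² = 16
16 → 1² + 6² = 1 + 36 = 37
37 → 3² + 7² = 9 + 49 = 58
58 → 5² + 8² = 25 + 64 = 89  — 89 repeats.
That took 14 steps.

14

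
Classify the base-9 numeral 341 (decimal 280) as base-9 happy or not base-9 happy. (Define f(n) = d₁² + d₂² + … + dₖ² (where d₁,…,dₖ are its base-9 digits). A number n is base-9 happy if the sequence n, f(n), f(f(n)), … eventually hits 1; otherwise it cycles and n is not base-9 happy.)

280 = (3,4,1)_9 → 3² + 4² + 1² = 26
26 = (2,8)_9 → 2² + 8² = 68
68 = (7,5)_9 → 7² + 5² = 74
74 = (8,2)_9 → 8² + 2² = 68  — 68 already seen; the sequence cycles without reaching 1.

not base-9 happy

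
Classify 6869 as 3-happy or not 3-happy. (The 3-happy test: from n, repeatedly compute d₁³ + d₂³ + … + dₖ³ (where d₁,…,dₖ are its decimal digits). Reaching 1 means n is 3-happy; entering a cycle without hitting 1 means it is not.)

6869 → 6³ + 8³ + 6³ + 9³ = 216 + 512 + 216 + 729 = 1673
1673 → 1³ + 6³ + 7³ + 3³ = 1 + 216 + 343 + 27 = 587
587 → 5³ + 8³ + 7³ = 125 + 512 + 343 = 980
980 → 9³ + 8³ + 0³ = 729 + 512 + 0 = 1241
1241 → 1³ + 2³ + 4³ + 1³ = 1 + 8 + 64 + 1 = 74
74 → 7³ + 4³ = 343 + 64 = 407
407 → 4³ + 0³ + 7³ = 64 + 0 + 343 = 407  — 407 already seen; the sequence cycles without reaching 1.

not 3-happy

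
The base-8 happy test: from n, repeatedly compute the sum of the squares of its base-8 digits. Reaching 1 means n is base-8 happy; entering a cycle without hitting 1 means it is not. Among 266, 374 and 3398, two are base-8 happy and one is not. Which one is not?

266

266: 266 → 21 → 29 → 34 → 20 → 20  — repeats 20 (not base-8 happy)
374: 374 → 97 → 18 → 8 → 1  — reaches 1 (base-8 happy)
3398: 3398 → 97 → 18 → 8 → 1  — reaches 1 (base-8 happy)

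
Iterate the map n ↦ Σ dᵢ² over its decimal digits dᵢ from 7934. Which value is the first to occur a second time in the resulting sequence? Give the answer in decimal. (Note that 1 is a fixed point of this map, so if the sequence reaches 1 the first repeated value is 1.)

7934 → 155
155 → 51
51 → 26
26 → 40
40 → 16
16 → 37
37 → 58
58 → 89
89 → 145
145 → 42
42 → 20
20 → 4
4 → 16  — 16 already appeared earlier.

16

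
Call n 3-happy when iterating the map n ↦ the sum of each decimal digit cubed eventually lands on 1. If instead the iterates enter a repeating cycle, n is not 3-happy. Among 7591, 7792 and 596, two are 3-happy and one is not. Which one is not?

7591: 7591 → 1198 → 1243 → 100 → 1  — reaches 1 (3-happy)
7792: 7792 → 1423 → 100 → 1  — reaches 1 (3-happy)
596: 596 → 1070 → 344 → 155 → 251 → 134 → 92 → 737 → 713 → 371 → 371  — repeats 371 (not 3-happy)

596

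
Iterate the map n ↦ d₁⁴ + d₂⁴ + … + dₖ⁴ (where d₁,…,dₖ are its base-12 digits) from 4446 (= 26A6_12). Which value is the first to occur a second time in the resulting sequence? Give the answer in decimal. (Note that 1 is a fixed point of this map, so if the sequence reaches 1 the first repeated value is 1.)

20016

4446 = (2,6,10,6)_12 → 12608
12608 = (7,3,6,8)_12 → 7874
7874 = (4,6,8,2)_12 → 5664
5664 = (3,3,4,0)_12 → 418
418 = (2,10,10)_12 → 20016
20016 = (11,7,0,0)_12 → 17042
17042 = (9,10,4,2)_12 → 16833
16833 = (9,8,10,9)_12 → 27218
27218 = (1,3,9,0,2)_12 → 6659
6659 = (3,10,2,11)_12 → 24738
24738 = (1,2,3,9,6)_12 → 7955
7955 = (4,7,2,11)_12 → 17314
17314 = (10,0,2,10)_12 → 20016  — 20016 already appeared earlier.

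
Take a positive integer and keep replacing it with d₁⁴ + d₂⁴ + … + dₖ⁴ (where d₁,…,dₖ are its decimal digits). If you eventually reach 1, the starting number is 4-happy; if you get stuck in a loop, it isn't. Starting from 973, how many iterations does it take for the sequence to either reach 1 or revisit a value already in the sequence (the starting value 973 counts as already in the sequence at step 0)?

973 → 9⁴ + 7⁴ + 3⁴ = 6561 + 2401 + 81 = 9043
9043 → 9⁴ + 0⁴ + 4⁴ + 3⁴ = 6561 + 0 + 256 + 81 = 6898
6898 → 6⁴ + 8⁴ + 9⁴ + 8⁴ = 1296 + 4096 + 6561 + 4096 = 16049
16049 → 1⁴ + 6⁴ + 0⁴ + 4⁴ + 9⁴ = 1 + 1296 + 0 + 256 + 6561 = 8114
8114 → 8⁴ + 1⁴ + 1⁴ + 4⁴ = 4096 + 1 + 1 + 256 = 4354
4354 → 4⁴ + 3⁴ + 5⁴ + 4⁴ = 256 + 81 + 625 + 256 = 1218
1218 → 1⁴ + 2⁴ + 1⁴ + 8⁴ = 1 + 16 + 1 + 4096 = 4114
4114 → 4⁴ + 1⁴ + 1⁴ + 4⁴ = 256 + 1 + 1 + 256 = 514
514 → 5⁴ + 1⁴ + 4⁴ = 625 + 1 + 256 = 882
882 → 8⁴ + 8⁴ + 2⁴ = 4096 + 4096 + 16 = 8208
8208 → 8⁴ + 2⁴ + 0⁴ + 8⁴ = 4096 + 16 + 0 + 4096 = 8208  — 8208 repeats.
That took 11 steps.

11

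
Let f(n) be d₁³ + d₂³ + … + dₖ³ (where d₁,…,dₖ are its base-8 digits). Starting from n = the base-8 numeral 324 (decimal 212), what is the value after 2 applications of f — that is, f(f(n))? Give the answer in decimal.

212 = (3,2,4)_8 → 3³ + 2³ + 4³ = 99
99 = (1,4,3)_8 → 1³ + 4³ + 3³ = 92

92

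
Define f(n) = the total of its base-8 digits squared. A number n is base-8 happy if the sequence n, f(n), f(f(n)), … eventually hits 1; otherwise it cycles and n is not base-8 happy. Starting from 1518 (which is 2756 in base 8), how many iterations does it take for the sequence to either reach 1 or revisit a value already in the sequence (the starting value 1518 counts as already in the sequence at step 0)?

5

1518 = (2,7,5,6)_8 → 114
114 = (1,6,2)_8 → 41
41 = (5,1)_8 → 26
26 = (3,2)_8 → 13
13 = (1,5)_8 → 26  — 26 repeats.
That took 5 steps.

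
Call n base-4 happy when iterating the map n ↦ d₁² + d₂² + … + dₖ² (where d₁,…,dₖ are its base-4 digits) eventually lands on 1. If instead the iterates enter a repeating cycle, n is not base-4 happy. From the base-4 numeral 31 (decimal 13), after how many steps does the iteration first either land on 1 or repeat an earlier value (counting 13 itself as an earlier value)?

13 = (3,1)_4 → 3² + 1² = 10
10 = (2,2)_4 → 2² + 2² = 8
8 = (2,0)_4 → 2² + 0² = 4
4 = (1,0)_4 → 1² + 0² = 1  — reached 1.
That took 4 steps.

4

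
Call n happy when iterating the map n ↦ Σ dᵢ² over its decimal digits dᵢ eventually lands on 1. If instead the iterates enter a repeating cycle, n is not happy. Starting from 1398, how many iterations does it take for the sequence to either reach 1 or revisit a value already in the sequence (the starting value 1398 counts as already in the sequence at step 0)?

1398 → 1² + 3² + 9² + 8² = 155
155 → 1² + 5² + 5² = 51
51 → 5² + 1² = 26
26 → 2² + 6² = 40
40 → 4² + 0² = 16
16 → 1² + 6² = 37
37 → 3² + 7² = 58
58 → 5² + 8² = 89
89 → 8² + 9² = 145
145 → 1² + 4² + 5² = 42
42 → 4² + 2² = 20
20 → 2² + 0² = 4
4 → 4² = 16  — 16 repeats.
That took 13 steps.

13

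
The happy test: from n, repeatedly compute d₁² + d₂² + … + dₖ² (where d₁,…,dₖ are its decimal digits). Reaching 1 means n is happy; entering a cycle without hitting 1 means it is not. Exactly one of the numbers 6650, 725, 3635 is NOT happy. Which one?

725

6650: 6650 → 97 → 130 → 10 → 1  — reaches 1 (happy)
725: 725 → 78 → 113 → 11 → 2 → 4 → 16 → 37 → 58 → 89 → 145 → 42 → 20 → 4  — repeats 4 (not happy)
3635: 3635 → 79 → 130 → 10 → 1  — reaches 1 (happy)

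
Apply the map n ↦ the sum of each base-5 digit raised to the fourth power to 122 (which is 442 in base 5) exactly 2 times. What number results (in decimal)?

338

122 = (4,4,2)_5 → 4⁴ + 4⁴ + 2⁴ = 528
528 = (4,1,0,3)_5 → 4⁴ + 1⁴ + 0⁴ + 3⁴ = 338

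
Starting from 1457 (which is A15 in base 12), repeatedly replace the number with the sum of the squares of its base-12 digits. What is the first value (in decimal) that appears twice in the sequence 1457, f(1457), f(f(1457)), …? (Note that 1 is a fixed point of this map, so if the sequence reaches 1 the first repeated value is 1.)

5

1457 = (10,1,5)_12 → 10² + 1² + 5² = 126
126 = (10,6)_12 → 10² + 6² = 136
136 = (11,4)_12 → 11² + 4² = 137
137 = (11,5)_12 → 11² + 5² = 146
146 = (1,0,2)_12 → 1² + 0² + 2² = 5
5 = (5)_12 → 5² = 25
25 = (2,1)_12 → 2² + 1² = 5  — 5 already appeared earlier.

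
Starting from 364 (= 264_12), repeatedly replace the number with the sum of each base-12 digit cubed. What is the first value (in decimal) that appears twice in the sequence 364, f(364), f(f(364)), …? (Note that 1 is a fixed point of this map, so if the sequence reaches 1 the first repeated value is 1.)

288

364 = (2,6,4)_12 → 2³ + 6³ + 4³ = 8 + 216 + 64 = 288
288 = (2,0,0)_12 → 2³ + 0³ + 0³ = 8 + 0 + 0 = 8
8 = (8)_12 → 8³ = 512
512 = (3,6,8)_12 → 3³ + 6³ + 8³ = 27 + 216 + 512 = 755
755 = (5,2,11)_12 → 5³ + 2³ + 11³ = 125 + 8 + 1331 = 1464
1464 = (10,2,0)_12 → 10³ + 2³ + 0³ = 1000 + 8 + 0 = 1008
1008 = (7,0,0)_12 → 7³ + 0³ + 0³ = 343 + 0 + 0 = 343
343 = (2,4,7)_12 → 2³ + 4³ + 7³ = 8 + 64 + 343 = 415
415 = (2,10,7)_12 → 2³ + 10³ + 7³ = 8 + 1000 + 343 = 1351
1351 = (9,4,7)_12 → 9³ + 4³ + 7³ = 729 + 64 + 343 = 1136
1136 = (7,10,8)_12 → 7³ + 10³ + 8³ = 343 + 1000 + 512 = 1855
1855 = (1,0,10,7)_12 → 1³ + 0³ + 10³ + 7³ = 1 + 0 + 1000 + 343 = 1344
1344 = (9,4,0)_12 → 9³ + 4³ + 0³ = 729 + 64 + 0 = 793
793 = (5,6,1)_12 → 5³ + 6³ + 1³ = 125 + 216 + 1 = 342
342 = (2,4,6)_12 → 2³ + 4³ + 6³ = 8 + 64 + 216 = 288  — 288 already appeared earlier.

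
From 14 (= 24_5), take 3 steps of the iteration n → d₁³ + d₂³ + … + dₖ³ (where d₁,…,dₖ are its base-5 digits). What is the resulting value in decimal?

14 = (2,4)_5 → 2³ + 4³ = 72
72 = (2,4,2)_5 → 2³ + 4³ + 2³ = 80
80 = (3,1,0)_5 → 3³ + 1³ + 0³ = 28

28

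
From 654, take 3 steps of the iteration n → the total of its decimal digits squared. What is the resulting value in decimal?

654 → 77
77 → 98
98 → 145

145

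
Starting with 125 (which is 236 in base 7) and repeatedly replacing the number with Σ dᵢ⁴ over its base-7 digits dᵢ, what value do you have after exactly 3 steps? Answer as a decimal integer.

2593

125 = (2,3,6)_7 → 2⁴ + 3⁴ + 6⁴ = 16 + 81 + 1296 = 1393
1393 = (4,0,3,0)_7 → 4⁴ + 0⁴ + 3⁴ + 0⁴ = 256 + 0 + 81 + 0 = 337
337 = (6,6,1)_7 → 6⁴ + 6⁴ + 1⁴ = 1296 + 1296 + 1 = 2593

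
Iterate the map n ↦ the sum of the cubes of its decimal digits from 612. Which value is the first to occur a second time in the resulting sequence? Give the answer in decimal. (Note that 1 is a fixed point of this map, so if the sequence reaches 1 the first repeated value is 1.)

612 → 6³ + 1³ + 2³ = 225
225 → 2³ + 2³ + 5³ = 141
141 → 1³ + 4³ + 1³ = 66
66 → 6³ + 6³ = 432
432 → 4³ + 3³ + 2³ = 99
99 → 9³ + 9³ = 1458
1458 → 1³ + 4³ + 5³ + 8³ = 702
702 → 7³ + 0³ + 2³ = 351
351 → 3³ + 5³ + 1³ = 153
153 → 1³ + 5³ + 3³ = 153  — 153 already appeared earlier.

153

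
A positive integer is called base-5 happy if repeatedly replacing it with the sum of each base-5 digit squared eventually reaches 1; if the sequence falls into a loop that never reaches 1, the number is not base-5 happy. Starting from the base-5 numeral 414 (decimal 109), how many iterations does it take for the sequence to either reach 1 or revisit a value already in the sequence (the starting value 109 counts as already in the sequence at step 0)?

109 = (4,1,4)_5 → 4² + 1² + 4² = 33
33 = (1,1,3)_5 → 1² + 1² + 3² = 11
11 = (2,1)_5 → 2² + 1² = 5
5 = (1,0)_5 → 1² + 0² = 1  — reached 1.
That took 4 steps.

4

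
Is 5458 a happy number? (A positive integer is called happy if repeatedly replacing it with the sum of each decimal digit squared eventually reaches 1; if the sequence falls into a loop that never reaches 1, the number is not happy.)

happy

5458 → 5² + 4² + 5² + 8² = 130
130 → 1² + 3² + 0² = 10
10 → 1² + 0² = 1  — reached 1.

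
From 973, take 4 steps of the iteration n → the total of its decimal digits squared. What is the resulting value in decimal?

68

973 → 9² + 7² + 3² = 81 + 49 + 9 = 139
139 → 1² + 3² + 9² = 1 + 9 + 81 = 91
91 → 9² + 1² = 81 + 1 = 82
82 → 8² + 2² = 64 + 4 = 68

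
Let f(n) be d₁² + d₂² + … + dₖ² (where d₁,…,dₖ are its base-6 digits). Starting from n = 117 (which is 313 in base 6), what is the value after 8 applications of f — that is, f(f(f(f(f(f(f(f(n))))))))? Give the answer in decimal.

13

117 = (3,1,3)_6 → 3² + 1² + 3² = 19
19 = (3,1)_6 → 3² + 1² = 10
10 = (1,4)_6 → 1² + 4² = 17
17 = (2,5)_6 → 2² + 5² = 29
29 = (4,5)_6 → 4² + 5² = 41
41 = (1,0,5)_6 → 1² + 0² + 5² = 26
26 = (4,2)_6 → 4² + 2² = 20
20 = (3,2)_6 → 3² + 2² = 13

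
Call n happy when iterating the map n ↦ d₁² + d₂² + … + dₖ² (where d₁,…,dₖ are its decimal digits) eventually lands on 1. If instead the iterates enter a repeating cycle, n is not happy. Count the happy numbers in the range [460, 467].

1

460: 460 → 52 → 29 → 85 → 89 → 145 → 42 → 20 → 4 → 16 → 37 → 58 → 89  (repeats 89)
461: 461 → 53 → 34 → 25 → 29 → 85 → 89 → 145 → 42 → 20 → 4 → 16 → 37 → 58 → 89  (repeats 89)
462: 462 → 56 → 61 → 37 → 58 → 89 → 145 → 42 → 20 → 4 → 16 → 37  (repeats 37)
463: 463 → 61 → 37 → 58 → 89 → 145 → 42 → 20 → 4 → 16 → 37  (repeats 37)
464: 464 → 68 → 100 → 1  (reaches 1)
465: 465 → 77 → 98 → 145 → 42 → 20 → 4 → 16 → 37 → 58 → 89 → 145  (repeats 145)
466: 466 → 88 → 128 → 69 → 117 → 51 → 26 → 40 → 16 → 37 → 58 → 89 → 145 → 42 → 20 → 4 → 16  (repeats 16)
467: 467 → 101 → 2 → 4 → 16 → 37 → 58 → 89 → 145 → 42 → 20 → 4  (repeats 4)
happy: 464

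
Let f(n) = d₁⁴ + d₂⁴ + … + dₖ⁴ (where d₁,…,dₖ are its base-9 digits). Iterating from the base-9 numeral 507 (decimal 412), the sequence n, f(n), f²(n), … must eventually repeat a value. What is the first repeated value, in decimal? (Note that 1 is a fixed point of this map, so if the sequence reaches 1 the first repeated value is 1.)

412 = (5,0,7)_9 → 3026
3026 = (4,1,3,2)_9 → 354
354 = (4,3,3)_9 → 418
418 = (5,1,4)_9 → 882
882 = (1,1,8,0)_9 → 4098
4098 = (5,5,5,3)_9 → 1956
1956 = (2,6,1,3)_9 → 1394
1394 = (1,8,1,8)_9 → 8194
8194 = (1,2,2,1,4)_9 → 290
290 = (3,5,2)_9 → 722
722 = (8,8,2)_9 → 8208
8208 = (1,2,2,3,0)_9 → 114
114 = (1,3,6)_9 → 1378
1378 = (1,8,0,1)_9 → 4098  — 4098 already appeared earlier.

4098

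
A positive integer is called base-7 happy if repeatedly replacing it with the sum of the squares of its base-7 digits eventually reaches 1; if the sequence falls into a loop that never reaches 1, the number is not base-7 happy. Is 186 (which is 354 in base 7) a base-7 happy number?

not base-7 happy

186 = (3,5,4)_7 → 3² + 5² + 4² = 50
50 = (1,0,1)_7 → 1² + 0² + 1² = 2
2 = (2)_7 → 2² = 4
4 = (4)_7 → 4² = 16
16 = (2,2)_7 → 2² + 2² = 8
8 = (1,1)_7 → 1² + 1² = 2  — 2 already seen; the sequence cycles without reaching 1.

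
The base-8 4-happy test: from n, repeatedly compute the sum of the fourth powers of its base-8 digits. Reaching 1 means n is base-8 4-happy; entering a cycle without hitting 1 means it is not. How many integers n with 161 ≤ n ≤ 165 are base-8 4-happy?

161: 161 → 273 → 273  (repeats 273)
162: 162 → 288 → 512 → 1  (reaches 1)
163: 163 → 353 → 882 → 1938 → 1409 → 1313 → 529 → 18 → 32 → 256 → 256  (repeats 256)
164: 164 → 528 → 17 → 17  (repeats 17)
165: 165 → 897 → 1298 → 304 → 1552 → 97 → 258 → 272 → 272  (repeats 272)
base-8 4-happy: 162

1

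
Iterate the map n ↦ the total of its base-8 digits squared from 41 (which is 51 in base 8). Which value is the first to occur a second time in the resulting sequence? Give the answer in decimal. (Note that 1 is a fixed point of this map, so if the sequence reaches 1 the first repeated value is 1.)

41 = (5,1)_8 → 5² + 1² = 25 + 1 = 26
26 = (3,2)_8 → 3² + 2² = 9 + 4 = 13
13 = (1,5)_8 → 1² + 5² = 1 + 25 = 26  — 26 already appeared earlier.

26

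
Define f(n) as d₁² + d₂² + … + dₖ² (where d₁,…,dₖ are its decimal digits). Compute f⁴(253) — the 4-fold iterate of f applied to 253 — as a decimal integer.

253 → 2² + 5² + 3² = 4 + 25 + 9 = 38
38 → 3² + 8² = 9 + 64 = 73
73 → 7² + 3² = 49 + 9 = 58
58 → 5² + 8² = 25 + 64 = 89

89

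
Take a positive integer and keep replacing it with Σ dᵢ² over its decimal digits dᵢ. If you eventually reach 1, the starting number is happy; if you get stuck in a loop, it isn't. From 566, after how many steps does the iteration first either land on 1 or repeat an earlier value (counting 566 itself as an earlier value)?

4

566 → 5² + 6² + 6² = 97
97 → 9² + 7² = 130
130 → 1² + 3² + 0² = 10
10 → 1² + 0² = 1  — reached 1.
That took 4 steps.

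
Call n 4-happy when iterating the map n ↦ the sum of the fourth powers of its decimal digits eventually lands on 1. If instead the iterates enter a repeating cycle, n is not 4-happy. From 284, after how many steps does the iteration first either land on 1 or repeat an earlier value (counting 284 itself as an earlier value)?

12

284 → 2⁴ + 8⁴ + 4⁴ = 16 + 4096 + 256 = 4368
4368 → 4⁴ + 3⁴ + 6⁴ + 8⁴ = 256 + 81 + 1296 + 4096 = 5729
5729 → 5⁴ + 7⁴ + 2⁴ + 9⁴ = 625 + 2401 + 16 + 6561 = 9603
9603 → 9⁴ + 6⁴ + 0⁴ + 3⁴ = 6561 + 1296 + 0 + 81 = 7938
7938 → 7⁴ + 9⁴ + 3⁴ + 8⁴ = 2401 + 6561 + 81 + 4096 = 13139
13139 → 1⁴ + 3⁴ + 1⁴ + 3⁴ + 9⁴ = 1 + 81 + 1 + 81 + 6561 = 6725
6725 → 6⁴ + 7⁴ + 2⁴ + 5⁴ = 1296 + 2401 + 16 + 625 = 4338
4338 → 4⁴ + 3⁴ + 3⁴ + 8⁴ = 256 + 81 + 81 + 4096 = 4514
4514 → 4⁴ + 5⁴ + 1⁴ + 4⁴ = 256 + 625 + 1 + 256 = 1138
1138 → 1⁴ + 1⁴ + 3⁴ + 8⁴ = 1 + 1 + 81 + 4096 = 4179
4179 → 4⁴ + 1⁴ + 7⁴ + 9⁴ = 256 + 1 + 2401 + 6561 = 9219
9219 → 9⁴ + 2⁴ + 1⁴ + 9⁴ = 6561 + 16 + 1 + 6561 = 13139  — 13139 repeats.
That took 12 steps.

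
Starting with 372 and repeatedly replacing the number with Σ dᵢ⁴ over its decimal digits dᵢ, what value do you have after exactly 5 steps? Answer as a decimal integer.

372 → 3⁴ + 7⁴ + 2⁴ = 81 + 2401 + 16 = 2498
2498 → 2⁴ + 4⁴ + 9⁴ + 8⁴ = 16 + 256 + 6561 + 4096 = 10929
10929 → 1⁴ + 0⁴ + 9⁴ + 2⁴ + 9⁴ = 1 + 0 + 6561 + 16 + 6561 = 13139
13139 → 1⁴ + 3⁴ + 1⁴ + 3⁴ + 9⁴ = 1 + 81 + 1 + 81 + 6561 = 6725
6725 → 6⁴ + 7⁴ + 2⁴ + 5⁴ = 1296 + 2401 + 16 + 625 = 4338

4338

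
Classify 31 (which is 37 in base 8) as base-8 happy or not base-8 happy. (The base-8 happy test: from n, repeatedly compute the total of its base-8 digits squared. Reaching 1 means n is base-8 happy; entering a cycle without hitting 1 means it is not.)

not base-8 happy

31 = (3,7)_8 → 3² + 7² = 9 + 49 = 58
58 = (7,2)_8 → 7² + 2² = 49 + 4 = 53
53 = (6,5)_8 → 6² + 5² = 36 + 25 = 61
61 = (7,5)_8 → 7² + 5² = 49 + 25 = 74
74 = (1,1,2)_8 → 1² + 1² + 2² = 1 + 1 + 4 = 6
6 = (6)_8 → 6² = 36
36 = (4,4)_8 → 4² + 4² = 16 + 16 = 32
32 = (4,0)_8 → 4² + 0² = 16 + 0 = 16
16 = (2,0)_8 → 2² + 0² = 4 + 0 = 4
4 = (4)_8 → 4² = 16  — 16 already seen; the sequence cycles without reaching 1.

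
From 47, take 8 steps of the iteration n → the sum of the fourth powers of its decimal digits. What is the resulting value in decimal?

47 → 4⁴ + 7⁴ = 2657
2657 → 2⁴ + 6⁴ + 5⁴ + 7⁴ = 4338
4338 → 4⁴ + 3⁴ + 3⁴ + 8⁴ = 4514
4514 → 4⁴ + 5⁴ + 1⁴ + 4⁴ = 1138
1138 → 1⁴ + 1⁴ + 3⁴ + 8⁴ = 4179
4179 → 4⁴ + 1⁴ + 7⁴ + 9⁴ = 9219
9219 → 9⁴ + 2⁴ + 1⁴ + 9⁴ = 13139
13139 → 1⁴ + 3⁴ + 1⁴ + 3⁴ + 9⁴ = 6725

6725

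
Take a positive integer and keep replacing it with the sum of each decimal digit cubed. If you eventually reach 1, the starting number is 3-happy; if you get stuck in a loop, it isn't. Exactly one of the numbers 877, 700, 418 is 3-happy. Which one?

877: 877 → 1198 → 1243 → 100 → 1  — reaches 1 (3-happy)
700: 700 → 343 → 118 → 514 → 190 → 730 → 370 → 370  — repeats 370 (not 3-happy)
418: 418 → 577 → 811 → 514 → 190 → 730 → 370 → 370  — repeats 370 (not 3-happy)

877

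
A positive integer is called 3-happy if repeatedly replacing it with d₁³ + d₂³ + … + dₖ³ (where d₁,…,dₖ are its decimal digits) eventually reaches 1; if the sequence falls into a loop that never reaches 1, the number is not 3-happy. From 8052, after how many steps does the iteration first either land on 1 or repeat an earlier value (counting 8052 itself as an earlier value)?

8

8052 → 645
645 → 405
405 → 189
189 → 1242
1242 → 81
81 → 513
513 → 153
153 → 153  — 153 repeats.
That took 8 steps.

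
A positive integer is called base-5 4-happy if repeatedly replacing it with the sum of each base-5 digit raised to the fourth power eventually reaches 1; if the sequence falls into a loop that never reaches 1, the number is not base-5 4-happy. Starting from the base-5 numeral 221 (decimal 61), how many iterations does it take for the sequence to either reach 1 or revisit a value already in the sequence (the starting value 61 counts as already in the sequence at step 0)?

61 = (2,2,1)_5 → 2⁴ + 2⁴ + 1⁴ = 16 + 16 + 1 = 33
33 = (1,1,3)_5 → 1⁴ + 1⁴ + 3⁴ = 1 + 1 + 81 = 83
83 = (3,1,3)_5 → 3⁴ + 1⁴ + 3⁴ = 81 + 1 + 81 = 163
163 = (1,1,2,3)_5 → 1⁴ + 1⁴ + 2⁴ + 3⁴ = 1 + 1 + 16 + 81 = 99
99 = (3,4,4)_5 → 3⁴ + 4⁴ + 4⁴ = 81 + 256 + 256 = 593
593 = (4,3,3,3)_5 → 4⁴ + 3⁴ + 3⁴ + 3⁴ = 256 + 81 + 81 + 81 = 499
499 = (3,4,4,4)_5 → 3⁴ + 4⁴ + 4⁴ + 4⁴ = 81 + 256 + 256 + 256 = 849
849 = (1,1,3,4,4)_5 → 1⁴ + 1⁴ + 3⁴ + 4⁴ + 4⁴ = 1 + 1 + 81 + 256 + 256 = 595
595 = (4,3,4,0)_5 → 4⁴ + 3⁴ + 4⁴ + 0⁴ = 256 + 81 + 256 + 0 = 593  — 593 repeats.
That took 9 steps.

9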